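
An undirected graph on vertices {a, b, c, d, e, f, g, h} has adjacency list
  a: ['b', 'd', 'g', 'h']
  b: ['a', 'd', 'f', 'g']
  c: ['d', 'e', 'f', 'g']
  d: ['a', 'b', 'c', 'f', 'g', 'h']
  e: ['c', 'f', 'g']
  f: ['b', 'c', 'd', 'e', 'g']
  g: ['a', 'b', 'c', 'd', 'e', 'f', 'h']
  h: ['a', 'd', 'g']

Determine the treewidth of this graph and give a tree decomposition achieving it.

Treewidth 3.
Bags: B1 = {c, d, f, g}  B2 = {c, e, f, g}  B3 = {b, d, f, g}  B4 = {a, b, d, g}  B5 = {a, d, g, h}
Tree: B1–B2, B1–B3, B3–B4, B4–B5

Each bag holds 4 vertices, so the decomposition has width 3, which upper-bounds the treewidth. On the other hand G contains the 4-clique {a, d, g, h}. A clique must lie in a single bag of any decomposition, so no decomposition can have width below 3. Therefore the treewidth is 3.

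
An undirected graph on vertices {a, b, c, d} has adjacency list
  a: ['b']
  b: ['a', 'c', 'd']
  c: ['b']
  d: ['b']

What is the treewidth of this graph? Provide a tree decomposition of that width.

Each bag holds 2 vertices, so the decomposition has width 1, which upper-bounds the treewidth. G has an edge, so its treewidth is at least 1. The upper and lower bounds meet at 1, so that is the treewidth.

Treewidth 1.
One such decomposition:
Bags: B1 = {b, d}  B2 = {b, c}  B3 = {a, b}
Tree: B1–B2, B2–B3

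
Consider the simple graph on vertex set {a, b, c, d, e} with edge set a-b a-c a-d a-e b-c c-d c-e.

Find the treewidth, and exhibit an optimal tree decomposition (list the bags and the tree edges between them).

Every bag has size at most 3, so the width is 3 − 1 = 2 and tw(G) ≤ 2. Conversely, {a, c, d} is a clique of size 3, and the vertices of any clique must share a bag in every tree decomposition; so some bag has ≥ 3 vertices and tw(G) ≥ 2. Combining the bounds, tw(G) = 2.

Treewidth 2.
One such decomposition:
Bags: B1 = {a, c, e}  B2 = {a, c, d}  B3 = {a, b, c}
Tree: B1–B2, B1–B3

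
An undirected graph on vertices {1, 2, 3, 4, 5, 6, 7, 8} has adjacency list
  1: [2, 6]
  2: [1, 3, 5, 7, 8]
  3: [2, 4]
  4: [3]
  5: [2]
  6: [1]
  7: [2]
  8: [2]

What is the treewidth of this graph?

A width-1 tree decomposition is:
Bags: B1 = {2, 7}  B2 = {2, 5}  B3 = {2, 3}  B4 = {1, 2}  B5 = {2, 8}  B6 = {1, 6}  B7 = {3, 4}
Tree: B1–B2, B2–B3, B3–B4, B2–B5, B4–B6, B3–B7
Every bag has size at most 2, so the width is 2 − 1 = 1 and tw(G) ≤ 1. Any graph with an edge has treewidth ≥ 1, and G has the edge 7–2. Combining the bounds, tw(G) = 1.

1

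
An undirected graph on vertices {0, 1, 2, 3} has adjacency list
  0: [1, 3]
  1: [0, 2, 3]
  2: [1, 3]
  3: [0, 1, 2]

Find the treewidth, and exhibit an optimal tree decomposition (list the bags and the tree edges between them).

Each bag holds 3 vertices, so the decomposition has width 2, which upper-bounds the treewidth. On the other hand G contains the 3-clique {0, 1, 3}. A clique must lie in a single bag of any decomposition, so no decomposition can have width below 2. Therefore the treewidth is 2.

Treewidth 2.
Bags: B1 = {0, 1, 3}  B2 = {1, 2, 3}
Tree: B1–B2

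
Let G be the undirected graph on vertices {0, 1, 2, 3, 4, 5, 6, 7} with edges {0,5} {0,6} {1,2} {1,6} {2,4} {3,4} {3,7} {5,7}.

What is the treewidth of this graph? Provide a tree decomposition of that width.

The largest bag has 3 vertices, giving width 2; this decomposition certifies tw(G) ≤ 2. For the lower bound, G contains the cycle 2–4–3–7–5–0–6–1–2, so G is not a forest; only forests have treewidth ≤ 1, hence tw(G) ≥ 2. Hence tw(G) = 2 exactly.

Treewidth 2.
One optimal decomposition is:
Bags: B1 = {2, 3, 4}  B2 = {2, 3, 7}  B3 = {2, 5, 7}  B4 = {0, 2, 5}  B5 = {0, 2, 6}  B6 = {1, 2, 6}
Tree: B1–B2, B2–B3, B3–B4, B4–B5, B5–B6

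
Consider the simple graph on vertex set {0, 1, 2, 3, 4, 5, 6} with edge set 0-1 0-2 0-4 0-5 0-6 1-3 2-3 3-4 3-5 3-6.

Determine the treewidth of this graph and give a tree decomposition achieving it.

Treewidth 2.
Bags: B1 = {0, 3, 5}  B2 = {0, 2, 3}  B3 = {0, 3, 6}  B4 = {0, 3, 4}  B5 = {0, 1, 3}
Tree: B1–B2, B2–B3, B3–B4, B4–B5

Every bag has size at most 3, so the width is 3 − 1 = 2 and tw(G) ≤ 2. Since 0–5–3–2–0 is a cycle in G, G is not acyclic. Forests are exactly the graphs of treewidth ≤ 1, so tw(G) ≥ 2. The upper and lower bounds meet at 2, so that is the treewidth.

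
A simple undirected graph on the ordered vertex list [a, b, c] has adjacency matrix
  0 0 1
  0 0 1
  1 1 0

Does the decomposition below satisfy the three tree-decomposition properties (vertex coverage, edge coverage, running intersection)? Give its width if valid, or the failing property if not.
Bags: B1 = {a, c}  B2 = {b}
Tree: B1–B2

No — edge (c,b) lies in no bag.

A tree decomposition must satisfy three properties: every vertex lies in some bag; for every edge, both endpoints lie together in some bag; and for every vertex, the bags containing it form a connected subtree. Here edge (c,b) lies in no bag, so the decomposition is invalid.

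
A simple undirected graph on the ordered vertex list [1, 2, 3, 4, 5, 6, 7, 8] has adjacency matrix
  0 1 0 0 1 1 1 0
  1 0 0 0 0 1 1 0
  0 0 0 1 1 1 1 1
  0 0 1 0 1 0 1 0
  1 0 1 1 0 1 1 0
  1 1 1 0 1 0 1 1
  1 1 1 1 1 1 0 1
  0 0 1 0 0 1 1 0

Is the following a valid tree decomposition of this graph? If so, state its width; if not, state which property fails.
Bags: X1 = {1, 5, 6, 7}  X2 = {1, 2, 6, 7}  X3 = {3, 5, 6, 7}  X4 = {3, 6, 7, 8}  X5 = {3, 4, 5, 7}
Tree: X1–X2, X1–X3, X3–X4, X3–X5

Yes; width 3.

Checking the three conditions: (i) the bags cover all of {1, 2, 3, 4, 5, 6, 7, 8}; (ii) for each edge, some bag contains both endpoints; (iii) the bags containing any fixed vertex form a subtree. All hold, so the decomposition is valid with width 4 − 1 = 3.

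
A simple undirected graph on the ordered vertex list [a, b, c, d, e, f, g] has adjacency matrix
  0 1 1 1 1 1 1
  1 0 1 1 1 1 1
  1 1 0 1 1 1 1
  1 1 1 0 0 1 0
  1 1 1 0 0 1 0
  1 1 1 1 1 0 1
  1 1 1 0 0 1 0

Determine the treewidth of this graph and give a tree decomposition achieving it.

Every bag has size at most 5, so the width is 5 − 1 = 4 and tw(G) ≤ 4. Conversely, {a, b, c, d, f} is a clique of size 5, and the vertices of any clique must share a bag in every tree decomposition; so some bag has ≥ 5 vertices and tw(G) ≥ 4. The upper and lower bounds meet at 4, so that is the treewidth.

Treewidth 4.
One optimal decomposition is:
Bags: B1 = {a, b, c, e, f}  B2 = {a, b, c, f, g}  B3 = {a, b, c, d, f}
Tree: B1–B2, B1–B3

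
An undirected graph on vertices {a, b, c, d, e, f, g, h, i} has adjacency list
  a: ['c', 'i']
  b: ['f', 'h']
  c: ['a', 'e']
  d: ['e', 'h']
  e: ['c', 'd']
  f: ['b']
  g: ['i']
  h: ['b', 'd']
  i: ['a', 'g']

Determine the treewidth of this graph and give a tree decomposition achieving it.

Treewidth 1.
Bags: B1 = {g, i}  B2 = {a, i}  B3 = {a, c}  B4 = {c, e}  B5 = {d, e}  B6 = {d, h}  B7 = {b, h}  B8 = {b, f}
Tree: B1–B2, B2–B3, B3–B4, B4–B5, B5–B6, B6–B7, B7–B8

The largest bag has 2 vertices, giving width 1; this decomposition certifies tw(G) ≤ 1. G has an edge, so its treewidth is at least 1. Combining the bounds, tw(G) = 1.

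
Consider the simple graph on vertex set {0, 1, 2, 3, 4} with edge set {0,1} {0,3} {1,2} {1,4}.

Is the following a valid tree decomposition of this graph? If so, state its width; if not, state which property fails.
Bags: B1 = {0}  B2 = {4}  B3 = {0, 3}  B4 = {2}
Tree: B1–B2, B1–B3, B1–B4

No — vertex 1 appears in no bag.

A tree decomposition must satisfy three properties: every vertex lies in some bag; for every edge, both endpoints lie together in some bag; and for every vertex, the bags containing it form a connected subtree. Here vertex 1 appears in no bag, so the decomposition is invalid.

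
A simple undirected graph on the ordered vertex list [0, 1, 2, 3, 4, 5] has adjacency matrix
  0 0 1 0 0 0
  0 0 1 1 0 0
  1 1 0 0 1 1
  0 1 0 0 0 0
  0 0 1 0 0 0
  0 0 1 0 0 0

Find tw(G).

1

A width-1 tree decomposition is:
Bags: B1 = {1, 3}  B2 = {1, 2}  B3 = {0, 2}  B4 = {2, 5}  B5 = {2, 4}
Tree: B1–B2, B2–B3, B2–B4, B4–B5
Every bag has size at most 2, so the width is 2 − 1 = 1 and tw(G) ≤ 1. G has an edge, so its treewidth is at least 1. The upper and lower bounds meet at 1, so that is the treewidth.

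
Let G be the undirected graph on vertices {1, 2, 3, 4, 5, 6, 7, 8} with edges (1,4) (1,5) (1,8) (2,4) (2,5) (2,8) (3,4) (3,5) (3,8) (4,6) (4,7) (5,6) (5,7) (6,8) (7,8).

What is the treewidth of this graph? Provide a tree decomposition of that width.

Each bag holds 4 vertices, so the decomposition has width 3, which upper-bounds the treewidth. For the lower bound: the 4 vertex sets {7,8}, {3,4}, {5}, {6} are disjoint, each induces a connected subgraph, and every pair is joined by at least one edge of G. Contracting each set to a single vertex therefore yields K_{4} as a minor, and since treewidth is minor-monotone, tw(G) ≥ tw(K_{4}) = 3. The upper and lower bounds meet at 3, so that is the treewidth.

Treewidth 3.
One optimal decomposition is:
Bags: B1 = {4, 5, 7, 8}  B2 = {3, 4, 5, 8}  B3 = {4, 5, 6, 8}  B4 = {1, 4, 5, 8}  B5 = {2, 4, 5, 8}
Tree: B1–B2, B2–B3, B3–B4, B4–B5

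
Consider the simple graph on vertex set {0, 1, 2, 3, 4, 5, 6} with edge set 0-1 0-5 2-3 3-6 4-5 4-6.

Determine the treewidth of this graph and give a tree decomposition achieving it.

Treewidth 1.
One optimal decomposition is:
Bags: B1 = {0, 1}  B2 = {0, 5}  B3 = {4, 5}  B4 = {4, 6}  B5 = {3, 6}  B6 = {2, 3}
Tree: B1–B2, B2–B3, B3–B4, B4–B5, B5–B6

Every bag has size at most 2, so the width is 2 − 1 = 1 and tw(G) ≤ 1. G has an edge, so its treewidth is at least 1. Hence tw(G) = 1 exactly.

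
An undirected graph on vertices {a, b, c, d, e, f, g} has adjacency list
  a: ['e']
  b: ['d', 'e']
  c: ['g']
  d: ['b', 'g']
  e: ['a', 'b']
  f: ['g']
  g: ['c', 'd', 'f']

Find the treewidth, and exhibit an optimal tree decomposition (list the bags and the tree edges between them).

Treewidth 1.
One optimal decomposition is:
Bags: B1 = {b, d}  B2 = {d, g}  B3 = {c, g}  B4 = {b, e}  B5 = {a, e}  B6 = {f, g}
Tree: B1–B2, B2–B3, B1–B4, B4–B5, B3–B6

Each bag holds 2 vertices, so the decomposition has width 1, which upper-bounds the treewidth. Since G has at least one edge (e.g. d–b), it is not an edgeless graph, so tw(G) ≥ 1. Combining the bounds, tw(G) = 1.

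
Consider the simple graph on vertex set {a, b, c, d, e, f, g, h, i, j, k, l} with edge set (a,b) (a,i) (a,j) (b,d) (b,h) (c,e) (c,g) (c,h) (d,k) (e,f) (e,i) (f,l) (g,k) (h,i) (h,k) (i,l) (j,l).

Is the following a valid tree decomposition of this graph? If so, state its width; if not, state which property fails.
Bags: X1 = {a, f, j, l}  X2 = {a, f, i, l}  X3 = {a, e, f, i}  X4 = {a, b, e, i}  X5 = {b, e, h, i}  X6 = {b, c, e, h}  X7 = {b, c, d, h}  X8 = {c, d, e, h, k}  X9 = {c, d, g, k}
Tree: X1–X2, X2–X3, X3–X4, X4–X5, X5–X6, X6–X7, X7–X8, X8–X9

No — bags containing vertex e are not connected in the tree.

A tree decomposition must satisfy three properties: every vertex lies in some bag; for every edge, both endpoints lie together in some bag; and for every vertex, the bags containing it form a connected subtree. Here bags containing vertex e are not connected in the tree, so the decomposition is invalid.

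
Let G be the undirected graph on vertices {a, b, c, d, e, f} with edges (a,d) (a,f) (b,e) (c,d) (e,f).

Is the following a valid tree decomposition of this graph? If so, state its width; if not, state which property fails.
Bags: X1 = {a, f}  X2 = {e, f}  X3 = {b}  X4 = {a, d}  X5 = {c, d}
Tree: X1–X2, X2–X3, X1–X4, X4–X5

No — edge (e,b) lies in no bag.

A tree decomposition must satisfy three properties: every vertex lies in some bag; for every edge, both endpoints lie together in some bag; and for every vertex, the bags containing it form a connected subtree. Here edge (e,b) lies in no bag, so the decomposition is invalid.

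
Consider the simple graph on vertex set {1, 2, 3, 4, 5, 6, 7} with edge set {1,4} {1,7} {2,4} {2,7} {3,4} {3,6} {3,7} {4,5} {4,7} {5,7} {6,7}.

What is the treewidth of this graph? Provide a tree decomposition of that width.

Treewidth 2.
One optimal decomposition is:
Bags: B1 = {3, 4, 7}  B2 = {1, 4, 7}  B3 = {4, 5, 7}  B4 = {2, 4, 7}  B5 = {3, 6, 7}
Tree: B1–B2, B2–B3, B1–B4, B1–B5

Each bag holds 3 vertices, so the decomposition has width 2, which upper-bounds the treewidth. On the other hand G contains the 3-clique {1, 4, 7}. A clique must lie in a single bag of any decomposition, so no decomposition can have width below 2. Therefore the treewidth is 2.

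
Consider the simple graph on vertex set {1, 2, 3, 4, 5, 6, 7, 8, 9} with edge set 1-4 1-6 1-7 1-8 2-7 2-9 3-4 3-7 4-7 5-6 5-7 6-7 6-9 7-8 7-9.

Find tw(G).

A width-2 tree decomposition is:
Bags: B1 = {1, 6, 7}  B2 = {5, 6, 7}  B3 = {1, 4, 7}  B4 = {6, 7, 9}  B5 = {1, 7, 8}  B6 = {2, 7, 9}  B7 = {3, 4, 7}
Tree: B1–B2, B1–B3, B1–B4, B3–B5, B4–B6, B3–B7
Each bag holds 3 vertices, so the decomposition has width 2, which upper-bounds the treewidth. On the other hand G contains the 3-clique {1, 7, 8}. A clique must lie in a single bag of any decomposition, so no decomposition can have width below 2. Therefore the treewidth is 2.

2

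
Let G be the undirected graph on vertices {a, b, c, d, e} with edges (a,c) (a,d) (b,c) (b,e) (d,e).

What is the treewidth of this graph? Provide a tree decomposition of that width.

Treewidth 2.
Bags: B1 = {b, c, e}  B2 = {a, c, e}  B3 = {a, d, e}
Tree: B1–B2, B2–B3

The largest bag has 3 vertices, giving width 2; this decomposition certifies tw(G) ≤ 2. Since e–b–c–a–d–e is a cycle in G, G is not acyclic. Forests are exactly the graphs of treewidth ≤ 1, so tw(G) ≥ 2. The upper and lower bounds meet at 2, so that is the treewidth.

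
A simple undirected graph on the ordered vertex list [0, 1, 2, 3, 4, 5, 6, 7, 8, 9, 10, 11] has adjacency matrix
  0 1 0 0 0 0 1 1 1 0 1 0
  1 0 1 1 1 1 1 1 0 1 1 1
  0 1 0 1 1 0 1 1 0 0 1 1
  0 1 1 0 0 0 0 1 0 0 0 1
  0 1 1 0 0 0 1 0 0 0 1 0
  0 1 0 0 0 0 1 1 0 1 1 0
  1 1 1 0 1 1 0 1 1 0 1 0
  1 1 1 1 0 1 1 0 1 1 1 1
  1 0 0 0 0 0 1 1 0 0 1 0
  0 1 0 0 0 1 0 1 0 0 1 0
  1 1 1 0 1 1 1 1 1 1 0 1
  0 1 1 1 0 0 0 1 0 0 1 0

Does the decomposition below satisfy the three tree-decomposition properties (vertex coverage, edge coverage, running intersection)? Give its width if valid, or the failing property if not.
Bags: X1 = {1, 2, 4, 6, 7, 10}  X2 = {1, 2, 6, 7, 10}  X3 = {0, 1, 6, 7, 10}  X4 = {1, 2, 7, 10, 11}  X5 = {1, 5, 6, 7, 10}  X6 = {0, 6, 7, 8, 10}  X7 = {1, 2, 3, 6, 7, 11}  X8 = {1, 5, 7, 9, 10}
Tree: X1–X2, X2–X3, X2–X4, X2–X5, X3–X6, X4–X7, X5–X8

A tree decomposition must satisfy three properties: every vertex lies in some bag; for every edge, both endpoints lie together in some bag; and for every vertex, the bags containing it form a connected subtree. Here bags containing vertex 6 are not connected in the tree, so the decomposition is invalid.

No — bags containing vertex 6 are not connected in the tree.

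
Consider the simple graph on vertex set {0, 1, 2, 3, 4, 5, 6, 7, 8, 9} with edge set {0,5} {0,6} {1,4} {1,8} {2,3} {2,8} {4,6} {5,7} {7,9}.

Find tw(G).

1

A width-1 tree decomposition is:
Bags: B1 = {2, 3}  B2 = {2, 8}  B3 = {1, 8}  B4 = {1, 4}  B5 = {4, 6}  B6 = {0, 6}  B7 = {0, 5}  B8 = {5, 7}  B9 = {7, 9}
Tree: B1–B2, B2–B3, B3–B4, B4–B5, B5–B6, B6–B7, B7–B8, B8–B9
The largest bag has 2 vertices, giving width 1; this decomposition certifies tw(G) ≤ 1. G has an edge, so its treewidth is at least 1. Therefore the treewidth is 1.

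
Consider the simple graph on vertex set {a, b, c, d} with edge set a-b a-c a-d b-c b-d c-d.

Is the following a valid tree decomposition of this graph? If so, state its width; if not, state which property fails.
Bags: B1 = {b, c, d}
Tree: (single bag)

A tree decomposition must satisfy three properties: every vertex lies in some bag; for every edge, both endpoints lie together in some bag; and for every vertex, the bags containing it form a connected subtree. Here vertex a appears in no bag, so the decomposition is invalid.

No — vertex a appears in no bag.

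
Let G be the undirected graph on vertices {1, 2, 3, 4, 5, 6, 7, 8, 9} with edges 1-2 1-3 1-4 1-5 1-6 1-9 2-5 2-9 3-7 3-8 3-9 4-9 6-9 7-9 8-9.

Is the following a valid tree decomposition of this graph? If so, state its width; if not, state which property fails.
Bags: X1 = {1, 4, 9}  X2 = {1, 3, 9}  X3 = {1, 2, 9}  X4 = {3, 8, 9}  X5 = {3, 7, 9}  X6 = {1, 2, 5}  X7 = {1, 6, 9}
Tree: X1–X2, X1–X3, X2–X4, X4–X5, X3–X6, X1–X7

Yes; width 2.

Checking the three conditions: (i) the bags cover all of {1, 2, 3, 4, 5, 6, 7, 8, 9}; (ii) for each edge, some bag contains both endpoints; (iii) the bags containing any fixed vertex form a subtree. All hold, so the decomposition is valid with width 3 − 1 = 2.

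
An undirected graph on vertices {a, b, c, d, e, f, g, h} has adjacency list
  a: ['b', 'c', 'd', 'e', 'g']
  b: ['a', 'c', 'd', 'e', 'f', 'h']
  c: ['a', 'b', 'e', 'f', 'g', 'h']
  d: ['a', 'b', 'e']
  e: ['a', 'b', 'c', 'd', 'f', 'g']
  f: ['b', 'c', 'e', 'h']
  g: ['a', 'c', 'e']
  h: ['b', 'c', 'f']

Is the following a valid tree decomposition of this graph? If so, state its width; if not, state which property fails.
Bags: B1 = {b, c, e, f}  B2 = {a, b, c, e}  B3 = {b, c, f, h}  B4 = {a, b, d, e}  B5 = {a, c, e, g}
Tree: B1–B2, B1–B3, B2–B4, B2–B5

Yes; width 3.

Vertex coverage: the bags together contain {a, b, c, d, e, f, g, h}, the full vertex set. Edge coverage: each edge of G has both endpoints in at least one bag. Running intersection: for every vertex, the bags containing it form a connected subtree. All three properties hold, so this is a valid tree decomposition of width max|bag| − 1 = 3, and hence tw(G) ≤ 3.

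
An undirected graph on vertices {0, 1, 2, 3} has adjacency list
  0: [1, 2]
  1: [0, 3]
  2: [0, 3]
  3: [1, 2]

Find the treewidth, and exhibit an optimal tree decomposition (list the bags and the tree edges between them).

Each bag holds 3 vertices, so the decomposition has width 2, which upper-bounds the treewidth. The edges 1–3–2–0–1 form a cycle, so G is not a tree and its treewidth is at least 2. Combining the bounds, tw(G) = 2.

Treewidth 2.
One optimal decomposition is:
Bags: B1 = {1, 2, 3}  B2 = {0, 1, 2}
Tree: B1–B2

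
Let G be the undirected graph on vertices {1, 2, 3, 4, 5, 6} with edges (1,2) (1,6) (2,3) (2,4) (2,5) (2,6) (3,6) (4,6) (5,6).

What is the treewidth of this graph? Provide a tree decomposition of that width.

Treewidth 2.
One optimal decomposition is:
Bags: B1 = {2, 3, 6}  B2 = {2, 4, 6}  B3 = {2, 5, 6}  B4 = {1, 2, 6}
Tree: B1–B2, B1–B3, B2–B4

The largest bag has 3 vertices, giving width 2; this decomposition certifies tw(G) ≤ 2. On the other hand G contains the 3-clique {1, 2, 6}. A clique must lie in a single bag of any decomposition, so no decomposition can have width below 2. Combining the bounds, tw(G) = 2.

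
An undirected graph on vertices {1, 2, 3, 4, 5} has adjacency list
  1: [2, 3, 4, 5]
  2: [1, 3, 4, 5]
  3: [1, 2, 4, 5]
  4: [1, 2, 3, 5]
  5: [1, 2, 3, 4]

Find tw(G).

4

A width-4 tree decomposition is:
Bags: B1 = {1, 2, 3, 4, 5}
Tree: (single bag)
With just one bag of size 5, the width is 5 − 1 = 4, so tw(G) ≤ 4. On the other hand G contains the 5-clique {1, 2, 3, 4, 5}. A clique must lie in a single bag of any decomposition, so no decomposition can have width below 4. Therefore the treewidth is 4.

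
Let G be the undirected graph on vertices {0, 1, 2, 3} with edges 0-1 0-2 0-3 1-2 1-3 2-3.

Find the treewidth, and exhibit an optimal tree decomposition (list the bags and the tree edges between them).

Treewidth 3.
One such decomposition:
Bags: B1 = {0, 1, 2, 3}
Tree: (single bag)

With just one bag of size 4, the width is 4 − 1 = 3, so tw(G) ≤ 3. On the other hand G contains the 4-clique {0, 1, 2, 3}. A clique must lie in a single bag of any decomposition, so no decomposition can have width below 3. Therefore the treewidth is 3.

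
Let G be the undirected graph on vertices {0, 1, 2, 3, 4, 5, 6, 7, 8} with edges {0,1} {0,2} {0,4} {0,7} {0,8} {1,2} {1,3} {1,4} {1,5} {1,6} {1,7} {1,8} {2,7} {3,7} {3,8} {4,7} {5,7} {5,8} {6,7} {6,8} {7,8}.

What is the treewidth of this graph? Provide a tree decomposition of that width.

Treewidth 3.
Bags: B1 = {1, 5, 7, 8}  B2 = {0, 1, 7, 8}  B3 = {1, 6, 7, 8}  B4 = {0, 1, 4, 7}  B5 = {0, 1, 2, 7}  B6 = {1, 3, 7, 8}
Tree: B1–B2, B2–B3, B2–B4, B4–B5, B3–B6

The largest bag has 4 vertices, giving width 3; this decomposition certifies tw(G) ≤ 3. Conversely, {0, 1, 7, 8} is a clique of size 4, and the vertices of any clique must share a bag in every tree decomposition; so some bag has ≥ 4 vertices and tw(G) ≥ 3. Hence tw(G) = 3 exactly.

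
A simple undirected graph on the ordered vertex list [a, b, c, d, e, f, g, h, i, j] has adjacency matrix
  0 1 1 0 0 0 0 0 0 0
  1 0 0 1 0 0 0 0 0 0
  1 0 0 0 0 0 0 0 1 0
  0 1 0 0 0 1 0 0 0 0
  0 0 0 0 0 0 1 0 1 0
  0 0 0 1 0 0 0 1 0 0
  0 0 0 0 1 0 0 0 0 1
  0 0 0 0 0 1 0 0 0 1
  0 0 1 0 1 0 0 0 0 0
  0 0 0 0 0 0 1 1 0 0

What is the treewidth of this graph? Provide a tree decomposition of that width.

Treewidth 2.
One optimal decomposition is:
Bags: B1 = {d, f, h}  B2 = {d, h, j}  B3 = {d, g, j}  B4 = {d, e, g}  B5 = {d, e, i}  B6 = {c, d, i}  B7 = {a, c, d}  B8 = {a, b, d}
Tree: B1–B2, B2–B3, B3–B4, B4–B5, B5–B6, B6–B7, B7–B8

Each bag holds 3 vertices, so the decomposition has width 2, which upper-bounds the treewidth. For the lower bound, G contains the cycle d–f–h–j–g–e–i–c–a–b–d, so G is not a forest; only forests have treewidth ≤ 1, hence tw(G) ≥ 2. Therefore the treewidth is 2.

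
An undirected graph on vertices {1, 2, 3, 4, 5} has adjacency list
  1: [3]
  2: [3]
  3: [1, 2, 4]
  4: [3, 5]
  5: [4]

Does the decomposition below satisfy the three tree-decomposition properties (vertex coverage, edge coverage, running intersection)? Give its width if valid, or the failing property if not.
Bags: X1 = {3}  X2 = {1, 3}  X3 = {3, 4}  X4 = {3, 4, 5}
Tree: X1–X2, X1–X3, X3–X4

A tree decomposition must satisfy three properties: every vertex lies in some bag; for every edge, both endpoints lie together in some bag; and for every vertex, the bags containing it form a connected subtree. Here vertex 2 appears in no bag, so the decomposition is invalid.

No — vertex 2 appears in no bag.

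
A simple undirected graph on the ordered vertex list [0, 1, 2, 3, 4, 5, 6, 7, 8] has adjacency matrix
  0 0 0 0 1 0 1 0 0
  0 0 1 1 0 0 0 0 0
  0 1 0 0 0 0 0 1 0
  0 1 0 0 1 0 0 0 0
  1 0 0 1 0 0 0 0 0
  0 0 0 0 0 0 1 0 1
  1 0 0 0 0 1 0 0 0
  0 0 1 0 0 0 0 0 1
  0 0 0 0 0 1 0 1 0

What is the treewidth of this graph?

2

A width-2 tree decomposition is:
Bags: B1 = {0, 4, 6}  B2 = {3, 4, 6}  B3 = {1, 3, 6}  B4 = {1, 2, 6}  B5 = {2, 6, 7}  B6 = {6, 7, 8}  B7 = {5, 6, 8}
Tree: B1–B2, B2–B3, B3–B4, B4–B5, B5–B6, B6–B7
The largest bag has 3 vertices, giving width 2; this decomposition certifies tw(G) ≤ 2. The edges 6–0–4–3–1–2–7–8–5–6 form a cycle, so G is not a tree and its treewidth is at least 2. Combining the bounds, tw(G) = 2.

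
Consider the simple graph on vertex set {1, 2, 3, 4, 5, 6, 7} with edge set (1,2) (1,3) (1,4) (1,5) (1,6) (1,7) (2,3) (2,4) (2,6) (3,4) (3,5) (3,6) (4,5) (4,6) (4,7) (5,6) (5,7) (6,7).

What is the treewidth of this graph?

A width-4 tree decomposition is:
Bags: B1 = {1, 3, 4, 5, 6}  B2 = {1, 4, 5, 6, 7}  B3 = {1, 2, 3, 4, 6}
Tree: B1–B2, B1–B3
Every bag has size at most 5, so the width is 5 − 1 = 4 and tw(G) ≤ 4. On the other hand G contains the 5-clique {1, 2, 3, 4, 6}. A clique must lie in a single bag of any decomposition, so no decomposition can have width below 4. The upper and lower bounds meet at 4, so that is the treewidth.

4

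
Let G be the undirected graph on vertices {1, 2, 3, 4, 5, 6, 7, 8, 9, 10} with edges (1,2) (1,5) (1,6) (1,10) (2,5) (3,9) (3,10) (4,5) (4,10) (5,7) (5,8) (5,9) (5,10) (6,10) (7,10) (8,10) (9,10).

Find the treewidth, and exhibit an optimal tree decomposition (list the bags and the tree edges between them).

Each bag holds 3 vertices, so the decomposition has width 2, which upper-bounds the treewidth. Conversely, {1, 2, 5} is a clique of size 3, and the vertices of any clique must share a bag in every tree decomposition; so some bag has ≥ 3 vertices and tw(G) ≥ 2. Combining the bounds, tw(G) = 2.

Treewidth 2.
Bags: B1 = {5, 9, 10}  B2 = {4, 5, 10}  B3 = {5, 7, 10}  B4 = {3, 9, 10}  B5 = {1, 5, 10}  B6 = {1, 6, 10}  B7 = {1, 2, 5}  B8 = {5, 8, 10}
Tree: B1–B2, B1–B3, B1–B4, B3–B5, B5–B6, B5–B7, B2–B8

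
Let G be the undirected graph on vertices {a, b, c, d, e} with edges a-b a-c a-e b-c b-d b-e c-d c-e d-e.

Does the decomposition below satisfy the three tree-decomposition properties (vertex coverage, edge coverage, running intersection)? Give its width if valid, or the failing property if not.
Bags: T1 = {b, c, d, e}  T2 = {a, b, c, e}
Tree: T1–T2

Checking the three conditions: (i) the bags cover all of {a, b, c, d, e}; (ii) for each edge, some bag contains both endpoints; (iii) the bags containing any fixed vertex form a subtree. All hold, so the decomposition is valid with width 4 − 1 = 3.

Yes; width 3.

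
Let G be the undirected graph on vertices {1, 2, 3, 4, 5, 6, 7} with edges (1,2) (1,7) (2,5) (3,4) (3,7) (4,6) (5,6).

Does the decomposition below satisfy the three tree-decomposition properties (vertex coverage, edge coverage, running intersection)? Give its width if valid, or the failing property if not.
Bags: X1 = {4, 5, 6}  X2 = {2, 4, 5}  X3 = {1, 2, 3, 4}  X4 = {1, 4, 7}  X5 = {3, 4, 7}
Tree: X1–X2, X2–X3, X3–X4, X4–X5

A tree decomposition must satisfy three properties: every vertex lies in some bag; for every edge, both endpoints lie together in some bag; and for every vertex, the bags containing it form a connected subtree. Here bags containing vertex 3 are not connected in the tree, so the decomposition is invalid.

No — bags containing vertex 3 are not connected in the tree.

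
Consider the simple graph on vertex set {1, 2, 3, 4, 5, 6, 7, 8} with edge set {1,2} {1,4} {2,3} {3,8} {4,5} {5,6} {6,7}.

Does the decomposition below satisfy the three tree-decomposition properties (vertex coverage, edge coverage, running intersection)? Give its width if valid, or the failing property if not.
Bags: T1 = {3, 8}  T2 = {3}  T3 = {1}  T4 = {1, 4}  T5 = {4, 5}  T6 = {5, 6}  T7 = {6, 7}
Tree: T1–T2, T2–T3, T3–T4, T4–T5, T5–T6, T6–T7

A tree decomposition must satisfy three properties: every vertex lies in some bag; for every edge, both endpoints lie together in some bag; and for every vertex, the bags containing it form a connected subtree. Here vertex 2 appears in no bag, so the decomposition is invalid.

No — vertex 2 appears in no bag.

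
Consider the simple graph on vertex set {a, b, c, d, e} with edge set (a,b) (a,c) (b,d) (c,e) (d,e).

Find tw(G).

A width-2 tree decomposition is:
Bags: B1 = {a, b, c}  B2 = {b, c, e}  B3 = {b, d, e}
Tree: B1–B2, B2–B3
The largest bag has 3 vertices, giving width 2; this decomposition certifies tw(G) ≤ 2. For the lower bound, G contains the cycle b–a–c–e–d–b, so G is not a forest; only forests have treewidth ≤ 1, hence tw(G) ≥ 2. Combining the bounds, tw(G) = 2.

2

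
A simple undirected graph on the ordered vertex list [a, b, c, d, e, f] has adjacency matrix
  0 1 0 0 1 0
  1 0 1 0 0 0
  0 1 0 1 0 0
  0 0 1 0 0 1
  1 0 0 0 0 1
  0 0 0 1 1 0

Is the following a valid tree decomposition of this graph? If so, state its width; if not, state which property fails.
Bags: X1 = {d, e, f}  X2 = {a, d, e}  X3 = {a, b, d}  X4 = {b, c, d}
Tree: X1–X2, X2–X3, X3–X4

Yes; width 2.

Checking the three conditions: (i) the bags cover all of {a, b, c, d, e, f}; (ii) for each edge, some bag contains both endpoints; (iii) the bags containing any fixed vertex form a subtree. All hold, so the decomposition is valid with width 3 − 1 = 2.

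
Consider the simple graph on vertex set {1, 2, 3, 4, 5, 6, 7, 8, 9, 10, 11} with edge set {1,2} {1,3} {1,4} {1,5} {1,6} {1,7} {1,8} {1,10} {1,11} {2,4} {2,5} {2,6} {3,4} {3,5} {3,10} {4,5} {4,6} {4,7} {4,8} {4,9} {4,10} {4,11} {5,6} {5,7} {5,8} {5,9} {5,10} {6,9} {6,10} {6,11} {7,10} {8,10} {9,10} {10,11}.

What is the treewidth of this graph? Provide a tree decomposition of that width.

Every bag has size at most 5, so the width is 5 − 1 = 4 and tw(G) ≤ 4. For the lower bound, the 5 vertices {1, 4, 6, 10, 11} are pairwise adjacent, and any tree decomposition puts a clique entirely inside one bag — forcing width ≥ 4. Hence tw(G) = 4 exactly.

Treewidth 4.
One such decomposition:
Bags: B1 = {1, 4, 5, 8, 10}  B2 = {1, 4, 5, 6, 10}  B3 = {1, 3, 4, 5, 10}  B4 = {1, 2, 4, 5, 6}  B5 = {4, 5, 6, 9, 10}  B6 = {1, 4, 6, 10, 11}  B7 = {1, 4, 5, 7, 10}
Tree: B1–B2, B2–B3, B2–B4, B2–B5, B2–B6, B2–B7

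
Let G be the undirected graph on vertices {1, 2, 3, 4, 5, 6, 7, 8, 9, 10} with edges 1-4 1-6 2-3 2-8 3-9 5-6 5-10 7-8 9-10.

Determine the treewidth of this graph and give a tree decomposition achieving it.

Treewidth 1.
Bags: B1 = {1, 4}  B2 = {1, 6}  B3 = {5, 6}  B4 = {5, 10}  B5 = {9, 10}  B6 = {3, 9}  B7 = {2, 3}  B8 = {2, 8}  B9 = {7, 8}
Tree: B1–B2, B2–B3, B3–B4, B4–B5, B5–B6, B6–B7, B7–B8, B8–B9

Each bag holds 2 vertices, so the decomposition has width 1, which upper-bounds the treewidth. Any graph with an edge has treewidth ≥ 1, and G has the edge 4–1. Hence tw(G) = 1 exactly.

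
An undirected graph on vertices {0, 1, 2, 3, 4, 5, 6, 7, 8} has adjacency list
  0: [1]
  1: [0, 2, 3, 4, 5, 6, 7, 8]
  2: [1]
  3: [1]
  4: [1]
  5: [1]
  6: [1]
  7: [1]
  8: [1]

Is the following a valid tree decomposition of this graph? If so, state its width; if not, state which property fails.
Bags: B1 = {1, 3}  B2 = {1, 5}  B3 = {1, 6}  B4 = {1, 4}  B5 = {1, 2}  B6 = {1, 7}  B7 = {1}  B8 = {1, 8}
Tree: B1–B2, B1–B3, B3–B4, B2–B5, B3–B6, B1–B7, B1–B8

No — vertex 0 appears in no bag.

A tree decomposition must satisfy three properties: every vertex lies in some bag; for every edge, both endpoints lie together in some bag; and for every vertex, the bags containing it form a connected subtree. Here vertex 0 appears in no bag, so the decomposition is invalid.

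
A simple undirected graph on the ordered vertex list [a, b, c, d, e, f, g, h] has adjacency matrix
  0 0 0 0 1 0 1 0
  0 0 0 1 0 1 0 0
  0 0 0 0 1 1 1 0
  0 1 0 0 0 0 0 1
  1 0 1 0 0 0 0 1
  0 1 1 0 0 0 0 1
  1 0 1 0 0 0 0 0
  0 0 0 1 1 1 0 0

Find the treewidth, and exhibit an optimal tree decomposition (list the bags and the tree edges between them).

Every bag has size at most 3, so the width is 3 − 1 = 2 and tw(G) ≤ 2. For the lower bound, G contains the cycle b–d–h–f–b, so G is not a forest; only forests have treewidth ≤ 1, hence tw(G) ≥ 2. Therefore the treewidth is 2.

Treewidth 2.
One such decomposition:
Bags: B1 = {b, d, f}  B2 = {d, f, h}  B3 = {c, f, h}  B4 = {c, e, h}  B5 = {c, e, g}  B6 = {a, e, g}
Tree: B1–B2, B2–B3, B3–B4, B4–B5, B5–B6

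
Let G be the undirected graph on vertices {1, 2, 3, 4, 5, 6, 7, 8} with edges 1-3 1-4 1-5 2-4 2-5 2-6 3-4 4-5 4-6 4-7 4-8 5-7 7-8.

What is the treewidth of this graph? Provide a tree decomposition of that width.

Treewidth 2.
One optimal decomposition is:
Bags: B1 = {2, 4, 5}  B2 = {2, 4, 6}  B3 = {1, 4, 5}  B4 = {4, 5, 7}  B5 = {4, 7, 8}  B6 = {1, 3, 4}
Tree: B1–B2, B1–B3, B1–B4, B4–B5, B3–B6

Every bag has size at most 3, so the width is 3 − 1 = 2 and tw(G) ≤ 2. Conversely, {4, 7, 8} is a clique of size 3, and the vertices of any clique must share a bag in every tree decomposition; so some bag has ≥ 3 vertices and tw(G) ≥ 2. Therefore the treewidth is 2.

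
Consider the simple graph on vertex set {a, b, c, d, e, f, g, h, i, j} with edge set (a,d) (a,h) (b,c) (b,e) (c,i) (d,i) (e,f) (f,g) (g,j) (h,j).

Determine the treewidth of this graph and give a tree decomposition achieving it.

Each bag holds 3 vertices, so the decomposition has width 2, which upper-bounds the treewidth. For the lower bound, G contains the cycle a–d–i–c–b–e–f–g–j–h–a, so G is not a forest; only forests have treewidth ≤ 1, hence tw(G) ≥ 2. Hence tw(G) = 2 exactly.

Treewidth 2.
One such decomposition:
Bags: B1 = {a, d, i}  B2 = {a, c, i}  B3 = {a, b, c}  B4 = {a, b, e}  B5 = {a, e, f}  B6 = {a, f, g}  B7 = {a, g, j}  B8 = {a, h, j}
Tree: B1–B2, B2–B3, B3–B4, B4–B5, B5–B6, B6–B7, B7–B8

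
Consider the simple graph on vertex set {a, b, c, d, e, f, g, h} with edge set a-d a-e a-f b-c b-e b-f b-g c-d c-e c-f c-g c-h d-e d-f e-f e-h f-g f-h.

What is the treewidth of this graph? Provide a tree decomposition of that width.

The largest bag has 4 vertices, giving width 3; this decomposition certifies tw(G) ≤ 3. Conversely, {b, c, f, g} is a clique of size 4, and the vertices of any clique must share a bag in every tree decomposition; so some bag has ≥ 4 vertices and tw(G) ≥ 3. Combining the bounds, tw(G) = 3.

Treewidth 3.
One optimal decomposition is:
Bags: B1 = {a, d, e, f}  B2 = {c, d, e, f}  B3 = {c, e, f, h}  B4 = {b, c, e, f}  B5 = {b, c, f, g}
Tree: B1–B2, B2–B3, B2–B4, B4–B5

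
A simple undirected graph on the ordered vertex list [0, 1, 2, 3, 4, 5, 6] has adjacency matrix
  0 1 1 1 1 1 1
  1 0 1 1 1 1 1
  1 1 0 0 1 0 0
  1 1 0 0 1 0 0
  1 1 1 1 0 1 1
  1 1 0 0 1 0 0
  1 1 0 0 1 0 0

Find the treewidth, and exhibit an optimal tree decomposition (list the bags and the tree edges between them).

Every bag has size at most 4, so the width is 4 − 1 = 3 and tw(G) ≤ 3. On the other hand G contains the 4-clique {0, 1, 2, 4}. A clique must lie in a single bag of any decomposition, so no decomposition can have width below 3. The upper and lower bounds meet at 3, so that is the treewidth.

Treewidth 3.
Bags: B1 = {0, 1, 2, 4}  B2 = {0, 1, 4, 6}  B3 = {0, 1, 3, 4}  B4 = {0, 1, 4, 5}
Tree: B1–B2, B1–B3, B1–B4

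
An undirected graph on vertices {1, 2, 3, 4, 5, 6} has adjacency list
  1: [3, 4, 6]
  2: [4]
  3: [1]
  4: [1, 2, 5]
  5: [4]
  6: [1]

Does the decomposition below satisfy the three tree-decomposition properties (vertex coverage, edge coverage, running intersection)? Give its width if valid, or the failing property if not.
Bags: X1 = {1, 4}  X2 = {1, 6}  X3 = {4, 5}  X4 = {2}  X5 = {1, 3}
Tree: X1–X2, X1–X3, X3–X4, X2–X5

A tree decomposition must satisfy three properties: every vertex lies in some bag; for every edge, both endpoints lie together in some bag; and for every vertex, the bags containing it form a connected subtree. Here edge (4,2) lies in no bag, so the decomposition is invalid.

No — edge (4,2) lies in no bag.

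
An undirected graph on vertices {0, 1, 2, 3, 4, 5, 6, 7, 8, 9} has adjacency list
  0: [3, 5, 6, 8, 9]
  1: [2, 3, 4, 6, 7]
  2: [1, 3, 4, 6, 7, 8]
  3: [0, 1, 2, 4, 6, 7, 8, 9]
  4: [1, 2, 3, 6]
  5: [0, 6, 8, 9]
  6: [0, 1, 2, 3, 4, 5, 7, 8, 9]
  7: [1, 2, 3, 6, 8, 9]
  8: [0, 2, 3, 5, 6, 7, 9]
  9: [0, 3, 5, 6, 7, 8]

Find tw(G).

A width-4 tree decomposition is:
Bags: B1 = {1, 2, 3, 6, 7}  B2 = {2, 3, 6, 7, 8}  B3 = {3, 6, 7, 8, 9}  B4 = {1, 2, 3, 4, 6}  B5 = {0, 3, 6, 8, 9}  B6 = {0, 5, 6, 8, 9}
Tree: B1–B2, B2–B3, B1–B4, B3–B5, B5–B6
Every bag has size at most 5, so the width is 5 − 1 = 4 and tw(G) ≤ 4. Conversely, {0, 3, 6, 8, 9} is a clique of size 5, and the vertices of any clique must share a bag in every tree decomposition; so some bag has ≥ 5 vertices and tw(G) ≥ 4. The upper and lower bounds meet at 4, so that is the treewidth.

4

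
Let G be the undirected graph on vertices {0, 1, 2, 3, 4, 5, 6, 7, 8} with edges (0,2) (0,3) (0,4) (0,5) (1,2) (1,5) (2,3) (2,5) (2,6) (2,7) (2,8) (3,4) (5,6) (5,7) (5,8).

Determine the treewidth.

2

A width-2 tree decomposition is:
Bags: B1 = {0, 2, 5}  B2 = {0, 2, 3}  B3 = {2, 5, 6}  B4 = {0, 3, 4}  B5 = {2, 5, 7}  B6 = {2, 5, 8}  B7 = {1, 2, 5}
Tree: B1–B2, B1–B3, B2–B4, B1–B5, B3–B6, B6–B7
Every bag has size at most 3, so the width is 3 − 1 = 2 and tw(G) ≤ 2. Conversely, {0, 2, 3} is a clique of size 3, and the vertices of any clique must share a bag in every tree decomposition; so some bag has ≥ 3 vertices and tw(G) ≥ 2. Therefore the treewidth is 2.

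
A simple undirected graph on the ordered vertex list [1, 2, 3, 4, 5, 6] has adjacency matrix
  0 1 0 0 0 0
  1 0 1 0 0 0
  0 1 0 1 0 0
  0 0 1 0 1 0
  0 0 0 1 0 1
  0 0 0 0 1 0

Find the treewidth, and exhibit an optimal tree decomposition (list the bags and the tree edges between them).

The largest bag has 2 vertices, giving width 1; this decomposition certifies tw(G) ≤ 1. G has an edge, so its treewidth is at least 1. Combining the bounds, tw(G) = 1.

Treewidth 1.
Bags: B1 = {5, 6}  B2 = {4, 5}  B3 = {3, 4}  B4 = {2, 3}  B5 = {1, 2}
Tree: B1–B2, B2–B3, B3–B4, B4–B5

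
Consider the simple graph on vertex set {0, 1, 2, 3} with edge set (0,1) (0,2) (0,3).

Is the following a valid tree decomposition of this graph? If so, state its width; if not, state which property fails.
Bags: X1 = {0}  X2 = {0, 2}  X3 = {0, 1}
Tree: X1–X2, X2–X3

A tree decomposition must satisfy three properties: every vertex lies in some bag; for every edge, both endpoints lie together in some bag; and for every vertex, the bags containing it form a connected subtree. Here vertex 3 appears in no bag, so the decomposition is invalid.

No — vertex 3 appears in no bag.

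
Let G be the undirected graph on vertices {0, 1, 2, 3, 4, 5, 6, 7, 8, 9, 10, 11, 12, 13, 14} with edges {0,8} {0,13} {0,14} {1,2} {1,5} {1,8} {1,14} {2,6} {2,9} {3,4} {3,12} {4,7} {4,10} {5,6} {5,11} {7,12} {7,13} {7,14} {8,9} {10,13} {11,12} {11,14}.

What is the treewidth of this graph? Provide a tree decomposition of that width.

The largest bag has 4 vertices, giving width 3; this decomposition certifies tw(G) ≤ 3. For the lower bound: the 4 vertex sets {2,6,9}, {5}, {1}, {0,8,11,14} are disjoint, each induces a connected subgraph, and every pair is joined by at least one edge of G. Contracting each set to a single vertex therefore yields K_{4} as a minor, and since treewidth is minor-monotone, tw(G) ≥ tw(K_{4}) = 3. Hence tw(G) = 3 exactly.

Treewidth 3.
Bags: B1 = {2, 5, 6, 9}  B2 = {1, 2, 5, 9}  B3 = {1, 5, 8, 9}  B4 = {1, 5, 8, 11}  B5 = {1, 8, 11, 14}  B6 = {0, 8, 11, 14}  B7 = {0, 11, 12, 14}  B8 = {0, 7, 12, 14}  B9 = {0, 7, 12, 13}  B10 = {3, 7, 12, 13}  B11 = {3, 4, 7, 13}  B12 = {3, 4, 10, 13}
Tree: B1–B2, B2–B3, B3–B4, B4–B5, B5–B6, B6–B7, B7–B8, B8–B9, B9–B10, B10–B11, B11–B12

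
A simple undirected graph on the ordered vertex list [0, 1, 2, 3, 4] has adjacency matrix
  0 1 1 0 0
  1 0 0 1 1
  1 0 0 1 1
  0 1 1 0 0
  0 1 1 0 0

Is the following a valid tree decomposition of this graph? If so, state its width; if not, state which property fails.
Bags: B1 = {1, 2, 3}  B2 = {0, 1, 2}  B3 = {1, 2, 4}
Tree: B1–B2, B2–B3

Yes; width 2.

Vertex coverage: the bags together contain {0, 1, 2, 3, 4}, the full vertex set. Edge coverage: each edge of G has both endpoints in at least one bag. Running intersection: for every vertex, the bags containing it form a connected subtree. All three properties hold, so this is a valid tree decomposition of width max|bag| − 1 = 2, and hence tw(G) ≤ 2.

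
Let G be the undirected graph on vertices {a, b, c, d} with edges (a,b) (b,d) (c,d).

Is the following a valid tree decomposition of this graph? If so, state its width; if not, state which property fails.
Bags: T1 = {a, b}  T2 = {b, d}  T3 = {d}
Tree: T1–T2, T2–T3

No — vertex c appears in no bag.

A tree decomposition must satisfy three properties: every vertex lies in some bag; for every edge, both endpoints lie together in some bag; and for every vertex, the bags containing it form a connected subtree. Here vertex c appears in no bag, so the decomposition is invalid.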